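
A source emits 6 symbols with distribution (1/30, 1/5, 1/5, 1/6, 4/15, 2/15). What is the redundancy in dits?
0.0499 dits

Redundancy measures how far a source is from maximum entropy:
R = H_max - H(X)

Maximum entropy for 6 symbols: H_max = log_10(6) = 0.7782 dits
Actual entropy: H(X) = 0.7283 dits
Redundancy: R = 0.7782 - 0.7283 = 0.0499 dits

This redundancy represents potential for compression: the source could be compressed by 0.0499 dits per symbol.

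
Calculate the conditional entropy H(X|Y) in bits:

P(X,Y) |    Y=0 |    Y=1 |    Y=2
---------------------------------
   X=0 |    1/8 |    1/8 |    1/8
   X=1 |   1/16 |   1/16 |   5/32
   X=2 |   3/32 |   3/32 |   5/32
1.5510 bits

Using the chain rule: H(X|Y) = H(X,Y) - H(Y)

First, compute H(X,Y) = 3.1022 bits

Marginal P(Y) = (9/32, 9/32, 7/16)
H(Y) = 1.5512 bits

H(X|Y) = H(X,Y) - H(Y) = 3.1022 - 1.5512 = 1.5510 bits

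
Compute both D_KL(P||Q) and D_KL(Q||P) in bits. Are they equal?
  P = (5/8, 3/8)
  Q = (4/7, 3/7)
D_KL(P||Q) = 0.0086, D_KL(Q||P) = 0.0087

KL divergence is not symmetric: D_KL(P||Q) ≠ D_KL(Q||P) in general.

D_KL(P||Q) = 0.0086 bits
D_KL(Q||P) = 0.0087 bits

No, they are not equal!

This asymmetry is why KL divergence is not a true distance metric.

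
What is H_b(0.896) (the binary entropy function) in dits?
0.1450 dits

The binary entropy function is:
H(p) = -p log(p) - (1-p) log(1-p)

H(0.896) = -0.896 × log_10(0.896) - 0.104 × log_10(0.104)
H(0.896) = 0.1450 dits

Note: Binary entropy is maximized at p=0.5 (H=1 bit) and minimized at p=0 or p=1 (H=0).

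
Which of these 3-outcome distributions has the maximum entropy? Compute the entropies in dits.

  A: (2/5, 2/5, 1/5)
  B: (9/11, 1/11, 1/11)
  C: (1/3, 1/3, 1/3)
C

For a discrete distribution over n outcomes, entropy is maximized by the uniform distribution.

Computing entropies:
H(A) = 0.4581 dits
H(B) = 0.2606 dits
H(C) = 0.4771 dits

The uniform distribution (where all probabilities equal 1/3) achieves the maximum entropy of log_10(3) = 0.4771 dits.

Distribution C has the highest entropy.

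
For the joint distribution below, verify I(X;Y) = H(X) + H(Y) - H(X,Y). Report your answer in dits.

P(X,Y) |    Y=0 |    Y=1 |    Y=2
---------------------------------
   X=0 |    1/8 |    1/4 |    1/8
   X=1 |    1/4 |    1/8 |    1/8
I(X;Y) = 0.0184 dits

Mutual information has multiple equivalent forms:
- I(X;Y) = H(X) - H(X|Y)
- I(X;Y) = H(Y) - H(Y|X)
- I(X;Y) = H(X) + H(Y) - H(X,Y)

Computing all quantities:
H(X) = 0.3010, H(Y) = 0.4700, H(X,Y) = 0.7526
H(X|Y) = 0.2826, H(Y|X) = 0.4515

Verification:
H(X) - H(X|Y) = 0.3010 - 0.2826 = 0.0184
H(Y) - H(Y|X) = 0.4700 - 0.4515 = 0.0184
H(X) + H(Y) - H(X,Y) = 0.3010 + 0.4700 - 0.7526 = 0.0184

All forms give I(X;Y) = 0.0184 dits. ✓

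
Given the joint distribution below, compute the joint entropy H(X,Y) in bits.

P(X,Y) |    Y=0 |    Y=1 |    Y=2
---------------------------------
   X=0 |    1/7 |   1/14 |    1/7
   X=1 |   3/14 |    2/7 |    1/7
2.4677 bits

Joint entropy is H(X,Y) = -Σ_{x,y} p(x,y) log p(x,y).

Summing over all non-zero entries:
H(X,Y) = -[1/7·log_2(1/7) + 1/14·log_2(1/14) + 1/7·log_2(1/7) + 3/14·log_2(3/14) + 2/7·log_2(2/7) + 1/7·log_2(1/7)]
H(X,Y) = 2.4677 bits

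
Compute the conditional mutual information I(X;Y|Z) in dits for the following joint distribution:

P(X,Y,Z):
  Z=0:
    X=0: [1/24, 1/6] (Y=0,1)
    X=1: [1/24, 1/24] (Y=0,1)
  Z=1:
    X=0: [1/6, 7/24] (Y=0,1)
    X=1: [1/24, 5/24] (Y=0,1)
0.0124 dits

Conditional mutual information: I(X;Y|Z) = H(X|Z) + H(Y|Z) - H(X,Y|Z)

H(Z) = 0.2622
H(X,Z) = 0.5377 → H(X|Z) = 0.2755
H(Y,Z) = 0.5243 → H(Y|Z) = 0.2621
H(X,Y,Z) = 0.7874 → H(X,Y|Z) = 0.5253

I(X;Y|Z) = 0.2755 + 0.2621 - 0.5253 = 0.0124 dits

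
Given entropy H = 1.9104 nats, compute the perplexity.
6.7558

Perplexity is e^H (or exp(H) for natural log).

H = 1.9104 nats
Perplexity = e^1.9104 = 6.7558

Interpretation: The model's uncertainty is equivalent to choosing uniformly among 6.8 options.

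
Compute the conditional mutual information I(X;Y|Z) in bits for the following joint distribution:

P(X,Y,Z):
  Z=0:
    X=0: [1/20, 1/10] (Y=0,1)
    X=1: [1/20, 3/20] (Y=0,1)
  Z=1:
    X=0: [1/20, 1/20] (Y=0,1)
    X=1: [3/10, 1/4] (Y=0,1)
0.0026 bits

Conditional mutual information: I(X;Y|Z) = H(X|Z) + H(Y|Z) - H(X,Y|Z)

H(Z) = 0.9341
H(X,Z) = 1.6815 → H(X|Z) = 0.7474
H(Y,Z) = 1.8834 → H(Y|Z) = 0.9493
H(X,Y,Z) = 2.6282 → H(X,Y|Z) = 1.6941

I(X;Y|Z) = 0.7474 + 0.9493 - 1.6941 = 0.0026 bits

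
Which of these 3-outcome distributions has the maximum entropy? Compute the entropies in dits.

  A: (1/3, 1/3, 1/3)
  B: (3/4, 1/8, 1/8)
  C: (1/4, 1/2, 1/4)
A

For a discrete distribution over n outcomes, entropy is maximized by the uniform distribution.

Computing entropies:
H(A) = 0.4771 dits
H(B) = 0.3195 dits
H(C) = 0.4515 dits

The uniform distribution (where all probabilities equal 1/3) achieves the maximum entropy of log_10(3) = 0.4771 dits.

Distribution A has the highest entropy.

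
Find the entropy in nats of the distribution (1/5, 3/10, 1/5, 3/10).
1.3662 nats

Shannon entropy is H(X) = -Σ p(x) log p(x).

For P = (1/5, 3/10, 1/5, 3/10):
H = -1/5 × log_e(1/5) -3/10 × log_e(3/10) -1/5 × log_e(1/5) -3/10 × log_e(3/10)
H = 1.3662 nats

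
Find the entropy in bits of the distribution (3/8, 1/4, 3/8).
1.5613 bits

Shannon entropy is H(X) = -Σ p(x) log p(x).

For P = (3/8, 1/4, 3/8):
H = -3/8 × log_2(3/8) -1/4 × log_2(1/4) -3/8 × log_2(3/8)
H = 1.5613 bits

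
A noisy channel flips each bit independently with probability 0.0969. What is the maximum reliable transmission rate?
0.5409 bits

For a binary symmetric channel (BSC) with error probability p:
Capacity C = 1 - H(p) bits per symbol

where H(p) = -p log₂(p) - (1-p) log₂(1-p) is the binary entropy function.

H(0.0969) = 0.4591 bits
C = 1 - 0.4591 = 0.5409 bits per symbol

This means we can reliably transmit up to 0.5409 bits of information per channel use.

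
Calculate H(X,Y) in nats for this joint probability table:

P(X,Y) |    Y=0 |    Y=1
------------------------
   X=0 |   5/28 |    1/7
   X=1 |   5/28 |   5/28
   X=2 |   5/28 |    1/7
1.7865 nats

Joint entropy is H(X,Y) = -Σ_{x,y} p(x,y) log p(x,y).

Summing over all non-zero entries:
H(X,Y) = -[5/28·log_e(5/28) + 1/7·log_e(1/7) + 5/28·log_e(5/28) + 5/28·log_e(5/28) + 5/28·log_e(5/28) + 1/7·log_e(1/7)]
H(X,Y) = 1.7865 nats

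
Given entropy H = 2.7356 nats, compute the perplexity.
15.4190

Perplexity is e^H (or exp(H) for natural log).

H = 2.7356 nats
Perplexity = e^2.7356 = 15.4190

Interpretation: The model's uncertainty is equivalent to choosing uniformly among 15.4 options.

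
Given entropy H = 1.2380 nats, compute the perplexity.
3.4487

Perplexity is e^H (or exp(H) for natural log).

H = 1.2380 nats
Perplexity = e^1.2380 = 3.4487

Interpretation: The model's uncertainty is equivalent to choosing uniformly among 3.4 options.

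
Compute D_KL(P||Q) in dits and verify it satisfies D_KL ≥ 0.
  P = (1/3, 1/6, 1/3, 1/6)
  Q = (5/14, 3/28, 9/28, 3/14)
0.0091 dits

KL divergence satisfies the Gibbs inequality: D_KL(P||Q) ≥ 0 for all distributions P, Q.

D_KL(P||Q) = Σ p(x) log(p(x)/q(x))
Term by term:
  x=0: 1/3 × log_10[(1/3)/(5/14)] = -0.0100
  x=1: 1/6 × log_10[(1/6)/(3/28)] = 0.0320
  x=2: 1/3 × log_10[(1/3)/(9/28)] = 0.0053
  x=3: 1/6 × log_10[(1/6)/(3/14)] = -0.0182
D_KL(P||Q) = 0.0091 dits

D_KL(P||Q) = 0.0091 ≥ 0 ✓

This non-negativity is a fundamental property: relative entropy cannot be negative because it measures how different Q is from P.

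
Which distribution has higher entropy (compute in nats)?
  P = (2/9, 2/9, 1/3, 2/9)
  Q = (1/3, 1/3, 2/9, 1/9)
P

Computing entropies in nats:
H(P) = 1.3689
H(Q) = 1.3108

Distribution P has higher entropy.

Intuition: The distribution closer to uniform (more spread out) has higher entropy.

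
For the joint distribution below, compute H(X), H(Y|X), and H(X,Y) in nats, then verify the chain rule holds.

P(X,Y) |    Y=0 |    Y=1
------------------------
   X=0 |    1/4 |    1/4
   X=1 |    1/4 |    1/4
H(X,Y) = 1.3863, H(X) = 0.6931, H(Y|X) = 0.6931 (all in nats)

Chain rule: H(X,Y) = H(X) + H(Y|X)

Left side — joint entropy directly:
H(X,Y) = -Σ p(x,y) log p(x,y) = 1.3863 nats

Right side — compute H(Y|X) from the conditional distributions:
P(X) = (1/2, 1/2), so H(X) = 0.6931 nats
H(Y|X) = Σ_x P(X=x) · H(Y|X=x):
  P(Y|X=0) = (1/2, 1/2), H(Y|X=0) = 0.6931, weight P(X=0) = 1/2
  P(Y|X=1) = (1/2, 1/2), H(Y|X=1) = 0.6931, weight P(X=1) = 1/2
H(Y|X) = 0.6931 nats

H(X) + H(Y|X) = 0.6931 + 0.6931 = 1.3863 nats

Both sides equal 1.3863 nats. ✓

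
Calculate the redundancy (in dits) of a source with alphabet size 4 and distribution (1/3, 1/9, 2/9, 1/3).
0.0328 dits

Redundancy measures how far a source is from maximum entropy:
R = H_max - H(X)

Maximum entropy for 4 symbols: H_max = log_10(4) = 0.6021 dits
Actual entropy: H(X) = 0.5693 dits
Redundancy: R = 0.6021 - 0.5693 = 0.0328 dits

This redundancy represents potential for compression: the source could be compressed by 0.0328 dits per symbol.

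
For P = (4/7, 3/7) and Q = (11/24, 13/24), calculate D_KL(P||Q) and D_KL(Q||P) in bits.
D_KL(P||Q) = 0.0370, D_KL(Q||P) = 0.0372

KL divergence is not symmetric: D_KL(P||Q) ≠ D_KL(Q||P) in general.

D_KL(P||Q) = 0.0370 bits
D_KL(Q||P) = 0.0372 bits

No, they are not equal!

This asymmetry is why KL divergence is not a true distance metric.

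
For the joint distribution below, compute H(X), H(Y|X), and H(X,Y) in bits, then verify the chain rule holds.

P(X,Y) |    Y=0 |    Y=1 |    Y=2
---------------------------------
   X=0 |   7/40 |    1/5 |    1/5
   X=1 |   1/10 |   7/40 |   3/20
H(X,Y) = 2.5516, H(X) = 0.9837, H(Y|X) = 1.5679 (all in bits)

Chain rule: H(X,Y) = H(X) + H(Y|X)

Left side — joint entropy directly:
H(X,Y) = -Σ p(x,y) log p(x,y) = 2.5516 bits

Right side — compute H(Y|X) from the conditional distributions:
P(X) = (23/40, 17/40), so H(X) = 0.9837 bits
H(Y|X) = Σ_x P(X=x) · H(Y|X=x):
  P(Y|X=0) = (7/23, 8/23, 8/23), H(Y|X=0) = 1.5822, weight P(X=0) = 23/40
  P(Y|X=1) = (4/17, 7/17, 6/17), H(Y|X=1) = 1.5486, weight P(X=1) = 17/40
H(Y|X) = 1.5679 bits

H(X) + H(Y|X) = 0.9837 + 1.5679 = 2.5516 bits

Both sides equal 2.5516 bits. ✓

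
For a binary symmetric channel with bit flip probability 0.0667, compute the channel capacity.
0.6465 bits

For a binary symmetric channel (BSC) with error probability p:
Capacity C = 1 - H(p) bits per symbol

where H(p) = -p log₂(p) - (1-p) log₂(1-p) is the binary entropy function.

H(0.0667) = 0.3535 bits
C = 1 - 0.3535 = 0.6465 bits per symbol

This means we can reliably transmit up to 0.6465 bits of information per channel use.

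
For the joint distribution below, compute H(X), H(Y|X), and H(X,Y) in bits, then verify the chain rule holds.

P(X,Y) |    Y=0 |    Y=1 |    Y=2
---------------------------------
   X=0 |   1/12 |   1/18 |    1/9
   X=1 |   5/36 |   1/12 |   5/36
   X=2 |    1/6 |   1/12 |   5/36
H(X,Y) = 3.0976, H(X) = 1.5605, H(Y|X) = 1.5371 (all in bits)

Chain rule: H(X,Y) = H(X) + H(Y|X)

Left side — joint entropy directly:
H(X,Y) = -Σ p(x,y) log p(x,y) = 3.0976 bits

Right side — compute H(Y|X) from the conditional distributions:
P(X) = (1/4, 13/36, 7/18), so H(X) = 1.5605 bits
H(Y|X) = Σ_x P(X=x) · H(Y|X=x):
  P(Y|X=0) = (1/3, 2/9, 4/9), H(Y|X=0) = 1.5305, weight P(X=0) = 1/4
  P(Y|X=1) = (5/13, 3/13, 5/13), H(Y|X=1) = 1.5486, weight P(X=1) = 13/36
  P(Y|X=2) = (3/7, 3/14, 5/14), H(Y|X=2) = 1.5306, weight P(X=2) = 7/18
H(Y|X) = 1.5371 bits

H(X) + H(Y|X) = 1.5605 + 1.5371 = 3.0976 bits

Both sides equal 3.0976 bits. ✓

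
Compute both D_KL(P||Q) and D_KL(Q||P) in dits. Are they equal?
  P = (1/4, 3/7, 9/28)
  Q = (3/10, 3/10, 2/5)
D_KL(P||Q) = 0.0161, D_KL(Q||P) = 0.0153

KL divergence is not symmetric: D_KL(P||Q) ≠ D_KL(Q||P) in general.

D_KL(P||Q) = 0.0161 dits
D_KL(Q||P) = 0.0153 dits

No, they are not equal!

This asymmetry is why KL divergence is not a true distance metric.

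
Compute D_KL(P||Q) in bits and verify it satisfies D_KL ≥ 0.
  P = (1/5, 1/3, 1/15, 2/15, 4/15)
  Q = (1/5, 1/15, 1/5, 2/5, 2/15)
0.7237 bits

KL divergence satisfies the Gibbs inequality: D_KL(P||Q) ≥ 0 for all distributions P, Q.

D_KL(P||Q) = Σ p(x) log(p(x)/q(x))
Term by term:
  x=0: 1/5 × log_2[(1/5)/(1/5)] = 0.0000
  x=1: 1/3 × log_2[(1/3)/(1/15)] = 0.7740
  x=2: 1/15 × log_2[(1/15)/(1/5)] = -0.1057
  x=3: 2/15 × log_2[(2/15)/(2/5)] = -0.2113
  x=4: 4/15 × log_2[(4/15)/(2/15)] = 0.2667
D_KL(P||Q) = 0.7237 bits

D_KL(P||Q) = 0.7237 ≥ 0 ✓

This non-negativity is a fundamental property: relative entropy cannot be negative because it measures how different Q is from P.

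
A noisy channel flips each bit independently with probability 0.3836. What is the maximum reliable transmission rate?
0.0395 bits

For a binary symmetric channel (BSC) with error probability p:
Capacity C = 1 - H(p) bits per symbol

where H(p) = -p log₂(p) - (1-p) log₂(1-p) is the binary entropy function.

H(0.3836) = 0.9605 bits
C = 1 - 0.9605 = 0.0395 bits per symbol

This means we can reliably transmit up to 0.0395 bits of information per channel use.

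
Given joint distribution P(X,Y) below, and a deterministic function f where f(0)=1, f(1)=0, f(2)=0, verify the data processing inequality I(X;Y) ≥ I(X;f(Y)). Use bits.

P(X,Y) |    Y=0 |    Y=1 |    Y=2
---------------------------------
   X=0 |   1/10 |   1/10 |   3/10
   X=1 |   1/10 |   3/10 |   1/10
I(X;Y) = 0.1510, I(X;f(Y)) = 0.0000, inequality holds: 0.1510 ≥ 0.0000

Data Processing Inequality: For any Markov chain X → Y → Z, we have I(X;Y) ≥ I(X;Z).

Here Z = f(Y) is a deterministic function of Y, forming X → Y → Z.

Original I(X;Y) = 0.1510 bits

After applying f:
P(X,Z) where Z=f(Y):
- P(X,Z=0) = P(X,Y=1) + P(X,Y=2)
- P(X,Z=1) = P(X,Y=0)

I(X;Z) = I(X;f(Y)) = 0.0000 bits

Verification: 0.1510 ≥ 0.0000 ✓

Information cannot be created by processing; the function f can only lose information about X.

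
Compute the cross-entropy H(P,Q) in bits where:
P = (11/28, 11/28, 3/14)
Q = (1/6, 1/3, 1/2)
1.8525 bits

Cross-entropy: H(P,Q) = -Σ p(x) log q(x)

Alternatively: H(P,Q) = H(P) + D_KL(P||Q)
H(P) = 1.5353 bits
D_KL(P||Q) = 0.3172 bits

H(P,Q) = 1.5353 + 0.3172 = 1.8525 bits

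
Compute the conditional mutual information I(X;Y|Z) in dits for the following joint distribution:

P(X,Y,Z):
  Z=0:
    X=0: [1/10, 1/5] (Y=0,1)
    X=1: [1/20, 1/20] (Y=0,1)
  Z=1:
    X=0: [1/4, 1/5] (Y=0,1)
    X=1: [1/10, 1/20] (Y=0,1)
0.0032 dits

Conditional mutual information: I(X;Y|Z) = H(X|Z) + H(Y|Z) - H(X,Y|Z)

H(Z) = 0.2923
H(X,Z) = 0.5365 → H(X|Z) = 0.2442
H(Y,Z) = 0.5842 → H(Y|Z) = 0.2919
H(X,Y,Z) = 0.8253 → H(X,Y|Z) = 0.5330

I(X;Y|Z) = 0.2442 + 0.2919 - 0.5330 = 0.0032 dits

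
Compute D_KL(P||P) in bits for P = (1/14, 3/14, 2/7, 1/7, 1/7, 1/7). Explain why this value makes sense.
0.0000 bits

KL divergence satisfies the Gibbs inequality: D_KL(P||Q) ≥ 0 for all distributions P, Q.

D_KL(P||Q) = Σ p(x) log(p(x)/q(x))
Each term is p(x) × log_2(p(x)/p(x)) = p(x) × log_2(1) = 0, so the sum is 0.
D_KL(P||Q) = 0.0000 bits

When P = Q, the KL divergence is exactly 0, as there is no 'divergence' between identical distributions.

This non-negativity is a fundamental property: relative entropy cannot be negative because it measures how different Q is from P.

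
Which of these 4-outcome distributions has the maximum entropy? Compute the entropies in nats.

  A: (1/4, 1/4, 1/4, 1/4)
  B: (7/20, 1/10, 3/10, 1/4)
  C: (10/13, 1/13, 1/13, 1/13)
A

For a discrete distribution over n outcomes, entropy is maximized by the uniform distribution.

Computing entropies:
H(A) = 1.3863 nats
H(B) = 1.3055 nats
H(C) = 0.7937 nats

The uniform distribution (where all probabilities equal 1/4) achieves the maximum entropy of log_e(4) = 1.3863 nats.

Distribution A has the highest entropy.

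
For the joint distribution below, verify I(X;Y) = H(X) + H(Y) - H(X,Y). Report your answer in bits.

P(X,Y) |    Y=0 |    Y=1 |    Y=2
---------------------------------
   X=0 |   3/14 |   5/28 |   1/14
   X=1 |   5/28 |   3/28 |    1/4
I(X;Y) = 0.0875 bits

Mutual information has multiple equivalent forms:
- I(X;Y) = H(X) - H(X|Y)
- I(X;Y) = H(Y) - H(Y|X)
- I(X;Y) = H(X) + H(Y) - H(X,Y)

Computing all quantities:
H(X) = 0.9963, H(Y) = 1.5722, H(X,Y) = 2.4811
H(X|Y) = 0.9088, H(Y|X) = 1.4848

Verification:
H(X) - H(X|Y) = 0.9963 - 0.9088 = 0.0875
H(Y) - H(Y|X) = 1.5722 - 1.4848 = 0.0875
H(X) + H(Y) - H(X,Y) = 0.9963 + 1.5722 - 2.4811 = 0.0875

All forms give I(X;Y) = 0.0875 bits. ✓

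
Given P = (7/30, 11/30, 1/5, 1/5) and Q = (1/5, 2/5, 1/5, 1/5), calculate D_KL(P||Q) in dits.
0.0018 dits

KL divergence: D_KL(P||Q) = Σ p(x) log(p(x)/q(x))

Computing term by term:
  x=0: 7/30 × log_10[(7/30)/(1/5)] = 7/30 × 0.0669 = 0.0156
  x=1: 11/30 × log_10[(11/30)/(2/5)] = 11/30 × -0.0378 = -0.0139
  x=2: 1/5 × log_10[(1/5)/(1/5)] = 1/5 × 0.0000 = 0.0000
  x=3: 1/5 × log_10[(1/5)/(1/5)] = 1/5 × 0.0000 = 0.0000

D_KL(P||Q) = 0.0018 dits

Note: KL divergence is always non-negative and equals 0 iff P = Q.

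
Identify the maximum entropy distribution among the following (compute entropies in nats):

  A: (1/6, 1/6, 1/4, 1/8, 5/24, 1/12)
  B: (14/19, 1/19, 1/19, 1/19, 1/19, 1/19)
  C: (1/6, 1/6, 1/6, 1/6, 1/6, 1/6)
C

For a discrete distribution over n outcomes, entropy is maximized by the uniform distribution.

Computing entropies:
H(A) = 1.7376 nats
H(B) = 0.9999 nats
H(C) = 1.7918 nats

The uniform distribution (where all probabilities equal 1/6) achieves the maximum entropy of log_e(6) = 1.7918 nats.

Distribution C has the highest entropy.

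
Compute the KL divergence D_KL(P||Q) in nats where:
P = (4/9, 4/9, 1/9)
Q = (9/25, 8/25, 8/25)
0.1221 nats

KL divergence: D_KL(P||Q) = Σ p(x) log(p(x)/q(x))

Computing term by term:
  x=0: 4/9 × log_e[(4/9)/(9/25)] = 4/9 × 0.2107 = 0.0937
  x=1: 4/9 × log_e[(4/9)/(8/25)] = 4/9 × 0.3285 = 0.1460
  x=2: 1/9 × log_e[(1/9)/(8/25)] = 1/9 × -1.0578 = -0.1175

D_KL(P||Q) = 0.1221 nats

Note: KL divergence is always non-negative and equals 0 iff P = Q.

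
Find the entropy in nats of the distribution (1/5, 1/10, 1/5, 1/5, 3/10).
1.5571 nats

Shannon entropy is H(X) = -Σ p(x) log p(x).

For P = (1/5, 1/10, 1/5, 1/5, 3/10):
H = -1/5 × log_e(1/5) -1/10 × log_e(1/10) -1/5 × log_e(1/5) -1/5 × log_e(1/5) -3/10 × log_e(3/10)
H = 1.5571 nats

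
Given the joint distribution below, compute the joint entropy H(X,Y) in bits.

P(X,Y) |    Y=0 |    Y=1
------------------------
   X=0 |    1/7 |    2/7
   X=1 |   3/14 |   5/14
1.9242 bits

Joint entropy is H(X,Y) = -Σ_{x,y} p(x,y) log p(x,y).

Summing over all non-zero entries:
H(X,Y) = -[1/7·log_2(1/7) + 2/7·log_2(2/7) + 3/14·log_2(3/14) + 5/14·log_2(5/14)]
H(X,Y) = 1.9242 bits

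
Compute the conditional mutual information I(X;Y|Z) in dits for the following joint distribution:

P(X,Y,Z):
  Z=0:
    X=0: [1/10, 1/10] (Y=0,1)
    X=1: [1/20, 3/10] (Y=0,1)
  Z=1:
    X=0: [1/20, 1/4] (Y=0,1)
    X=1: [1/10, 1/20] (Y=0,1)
0.0416 dits

Conditional mutual information: I(X;Y|Z) = H(X|Z) + H(Y|Z) - H(X,Y|Z)

H(Z) = 0.2989
H(X,Z) = 0.5798 → H(X|Z) = 0.2810
H(Y,Z) = 0.5632 → H(Y|Z) = 0.2644
H(X,Y,Z) = 0.8025 → H(X,Y|Z) = 0.5037

I(X;Y|Z) = 0.2810 + 0.2644 - 0.5037 = 0.0416 dits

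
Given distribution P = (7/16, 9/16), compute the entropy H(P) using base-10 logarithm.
0.2976 dits

Shannon entropy is H(X) = -Σ p(x) log p(x).

For P = (7/16, 9/16):
H = -7/16 × log_10(7/16) -9/16 × log_10(9/16)
H = 0.2976 dits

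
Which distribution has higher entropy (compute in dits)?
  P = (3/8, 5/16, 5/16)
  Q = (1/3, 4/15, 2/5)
P

Computing entropies in dits:
H(P) = 0.4755
H(Q) = 0.4713

Distribution P has higher entropy.

Intuition: The distribution closer to uniform (more spread out) has higher entropy.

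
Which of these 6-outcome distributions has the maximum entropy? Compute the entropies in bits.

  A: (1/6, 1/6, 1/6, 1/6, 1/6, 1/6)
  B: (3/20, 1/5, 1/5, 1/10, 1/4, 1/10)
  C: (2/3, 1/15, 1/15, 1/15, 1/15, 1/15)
A

For a discrete distribution over n outcomes, entropy is maximized by the uniform distribution.

Computing entropies:
H(A) = 2.5850 bits
H(B) = 2.5037 bits
H(C) = 1.6923 bits

The uniform distribution (where all probabilities equal 1/6) achieves the maximum entropy of log_2(6) = 2.5850 bits.

Distribution A has the highest entropy.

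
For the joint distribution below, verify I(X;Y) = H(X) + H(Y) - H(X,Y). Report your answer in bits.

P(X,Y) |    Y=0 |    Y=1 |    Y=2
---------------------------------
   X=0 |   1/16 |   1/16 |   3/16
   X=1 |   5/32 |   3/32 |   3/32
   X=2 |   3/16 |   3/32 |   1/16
I(X;Y) = 0.1065 bits

Mutual information has multiple equivalent forms:
- I(X;Y) = H(X) - H(X|Y)
- I(X;Y) = H(Y) - H(Y|X)
- I(X;Y) = H(X) + H(Y) - H(X,Y)

Computing all quantities:
H(X) = 1.5835, H(Y) = 1.5575, H(X,Y) = 3.0346
H(X|Y) = 1.4771, H(Y|X) = 1.4510

Verification:
H(X) - H(X|Y) = 1.5835 - 1.4771 = 0.1065
H(Y) - H(Y|X) = 1.5575 - 1.4510 = 0.1065
H(X) + H(Y) - H(X,Y) = 1.5835 + 1.5575 - 3.0346 = 0.1065

All forms give I(X;Y) = 0.1065 bits. ✓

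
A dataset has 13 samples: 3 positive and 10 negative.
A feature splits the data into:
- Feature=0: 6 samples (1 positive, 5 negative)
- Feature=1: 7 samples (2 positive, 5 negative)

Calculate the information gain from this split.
0.0146 bits

Information Gain = H(Y) - H(Y|Feature)

Before split:
P(positive) = 3/13 = 0.2308
H(Y) = 0.7793 bits

After split:
Feature=0: H = 0.6500 bits (weight = 6/13)
Feature=1: H = 0.8631 bits (weight = 7/13)
H(Y|Feature) = (6/13)×0.6500 + (7/13)×0.8631 = 0.7648 bits

Information Gain = 0.7793 - 0.7648 = 0.0146 bits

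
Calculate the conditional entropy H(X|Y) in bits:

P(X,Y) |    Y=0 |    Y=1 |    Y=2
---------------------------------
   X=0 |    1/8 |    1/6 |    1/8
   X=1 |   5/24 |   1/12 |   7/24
0.9149 bits

Using the chain rule: H(X|Y) = H(X,Y) - H(Y)

First, compute H(X,Y) = 2.4695 bits

Marginal P(Y) = (1/3, 1/4, 5/12)
H(Y) = 1.5546 bits

H(X|Y) = H(X,Y) - H(Y) = 2.4695 - 1.5546 = 0.9149 bits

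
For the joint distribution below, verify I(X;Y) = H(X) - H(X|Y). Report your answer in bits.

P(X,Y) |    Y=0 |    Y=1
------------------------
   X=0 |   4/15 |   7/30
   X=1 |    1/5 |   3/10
I(X;Y) = 0.0129 bits

Mutual information has multiple equivalent forms:
- I(X;Y) = H(X) - H(X|Y)
- I(X;Y) = H(Y) - H(Y|X)
- I(X;Y) = H(X) + H(Y) - H(X,Y)

Computing all quantities:
H(X) = 1.0000, H(Y) = 0.9968, H(X,Y) = 1.9839
H(X|Y) = 0.9871, H(Y|X) = 0.9839

Verification:
H(X) - H(X|Y) = 1.0000 - 0.9871 = 0.0129
H(Y) - H(Y|X) = 0.9968 - 0.9839 = 0.0129
H(X) + H(Y) - H(X,Y) = 1.0000 + 0.9968 - 1.9839 = 0.0129

All forms give I(X;Y) = 0.0129 bits. ✓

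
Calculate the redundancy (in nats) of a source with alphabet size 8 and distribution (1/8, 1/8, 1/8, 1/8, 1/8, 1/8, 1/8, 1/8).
0.0000 nats

Redundancy measures how far a source is from maximum entropy:
R = H_max - H(X)

Maximum entropy for 8 symbols: H_max = log_e(8) = 2.0794 nats
Actual entropy: H(X) = 2.0794 nats
Redundancy: R = 2.0794 - 2.0794 = 0.0000 nats

This redundancy represents potential for compression: the source could be compressed by 0.0000 nats per symbol.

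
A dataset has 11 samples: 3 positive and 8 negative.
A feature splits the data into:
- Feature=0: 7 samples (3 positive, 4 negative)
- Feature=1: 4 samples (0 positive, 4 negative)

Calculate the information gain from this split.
0.2184 bits

Information Gain = H(Y) - H(Y|Feature)

Before split:
P(positive) = 3/11 = 0.2727
H(Y) = 0.8454 bits

After split:
Feature=0: H = 0.9852 bits (weight = 7/11)
Feature=1: H = 0.0000 bits (weight = 4/11)
H(Y|Feature) = (7/11)×0.9852 + (4/11)×0.0000 = 0.6270 bits

Information Gain = 0.8454 - 0.6270 = 0.2184 bits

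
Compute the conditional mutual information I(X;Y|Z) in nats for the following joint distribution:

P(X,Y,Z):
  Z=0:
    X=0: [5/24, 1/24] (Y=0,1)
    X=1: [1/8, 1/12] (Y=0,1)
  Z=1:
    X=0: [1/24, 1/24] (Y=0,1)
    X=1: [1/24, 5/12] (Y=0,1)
0.0509 nats

Conditional mutual information: I(X;Y|Z) = H(X|Z) + H(Y|Z) - H(X,Y|Z)

H(Z) = 0.6897
H(X,Z) = 1.2380 → H(X|Z) = 0.5483
H(Y,Z) = 1.1908 → H(Y|Z) = 0.5011
H(X,Y,Z) = 1.6883 → H(X,Y|Z) = 0.9986

I(X;Y|Z) = 0.5483 + 0.5011 - 0.9986 = 0.0509 nats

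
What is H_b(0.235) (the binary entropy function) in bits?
0.7866 bits

The binary entropy function is:
H(p) = -p log(p) - (1-p) log(1-p)

H(0.235) = -0.235 × log_2(0.235) - 0.765 × log_2(0.765)
H(0.235) = 0.7866 bits

Note: Binary entropy is maximized at p=0.5 (H=1 bit) and minimized at p=0 or p=1 (H=0).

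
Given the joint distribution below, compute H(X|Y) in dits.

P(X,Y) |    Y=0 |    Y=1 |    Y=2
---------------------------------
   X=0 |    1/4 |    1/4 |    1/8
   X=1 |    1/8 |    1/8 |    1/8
0.2826 dits

Using the chain rule: H(X|Y) = H(X,Y) - H(Y)

First, compute H(X,Y) = 0.7526 dits

Marginal P(Y) = (3/8, 3/8, 1/4)
H(Y) = 0.4700 dits

H(X|Y) = H(X,Y) - H(Y) = 0.7526 - 0.4700 = 0.2826 dits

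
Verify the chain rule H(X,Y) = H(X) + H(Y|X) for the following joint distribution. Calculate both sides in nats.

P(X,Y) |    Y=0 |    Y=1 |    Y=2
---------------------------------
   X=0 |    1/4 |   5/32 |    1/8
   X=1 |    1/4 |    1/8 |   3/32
H(X,Y) = 1.7250, H(X) = 0.6912, H(Y|X) = 1.0338 (all in nats)

Chain rule: H(X,Y) = H(X) + H(Y|X)

Left side — joint entropy directly:
H(X,Y) = -Σ p(x,y) log p(x,y) = 1.7250 nats

Right side — compute H(Y|X) from the conditional distributions:
P(X) = (17/32, 15/32), so H(X) = 0.6912 nats
H(Y|X) = Σ_x P(X=x) · H(Y|X=x):
  P(Y|X=0) = (8/17, 5/17, 4/17), H(Y|X=0) = 1.0551, weight P(X=0) = 17/32
  P(Y|X=1) = (8/15, 4/15, 1/5), H(Y|X=1) = 1.0096, weight P(X=1) = 15/32
H(Y|X) = 1.0338 nats

H(X) + H(Y|X) = 0.6912 + 1.0338 = 1.7250 nats

Both sides equal 1.7250 nats. ✓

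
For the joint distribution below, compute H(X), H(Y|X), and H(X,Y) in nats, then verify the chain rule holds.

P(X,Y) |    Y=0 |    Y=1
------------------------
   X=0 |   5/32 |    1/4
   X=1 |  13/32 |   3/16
H(X,Y) = 1.3164, H(X) = 0.6755, H(Y|X) = 0.6410 (all in nats)

Chain rule: H(X,Y) = H(X) + H(Y|X)

Left side — joint entropy directly:
H(X,Y) = -Σ p(x,y) log p(x,y) = 1.3164 nats

Right side — compute H(Y|X) from the conditional distributions:
P(X) = (13/32, 19/32), so H(X) = 0.6755 nats
H(Y|X) = Σ_x P(X=x) · H(Y|X=x):
  P(Y|X=0) = (5/13, 8/13), H(Y|X=0) = 0.6663, weight P(X=0) = 13/32
  P(Y|X=1) = (13/19, 6/19), H(Y|X=1) = 0.6237, weight P(X=1) = 19/32
H(Y|X) = 0.6410 nats

H(X) + H(Y|X) = 0.6755 + 0.6410 = 1.3164 nats

Both sides equal 1.3164 nats. ✓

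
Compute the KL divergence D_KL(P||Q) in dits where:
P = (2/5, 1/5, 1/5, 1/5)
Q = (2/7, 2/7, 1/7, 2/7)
0.0257 dits

KL divergence: D_KL(P||Q) = Σ p(x) log(p(x)/q(x))

Computing term by term:
  x=0: 2/5 × log_10[(2/5)/(2/7)] = 2/5 × 0.1461 = 0.0585
  x=1: 1/5 × log_10[(1/5)/(2/7)] = 1/5 × -0.1549 = -0.0310
  x=2: 1/5 × log_10[(1/5)/(1/7)] = 1/5 × 0.1461 = 0.0292
  x=3: 1/5 × log_10[(1/5)/(2/7)] = 1/5 × -0.1549 = -0.0310

D_KL(P||Q) = 0.0257 dits

Note: KL divergence is always non-negative and equals 0 iff P = Q.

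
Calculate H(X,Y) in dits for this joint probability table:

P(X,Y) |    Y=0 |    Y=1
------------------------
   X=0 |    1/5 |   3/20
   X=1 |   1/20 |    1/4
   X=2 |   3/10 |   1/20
0.7009 dits

Joint entropy is H(X,Y) = -Σ_{x,y} p(x,y) log p(x,y).

Summing over all non-zero entries:
H(X,Y) = -[1/5·log_10(1/5) + 3/20·log_10(3/20) + 1/20·log_10(1/20) + 1/4·log_10(1/4) + 3/10·log_10(3/10) + 1/20·log_10(1/20)]
H(X,Y) = 0.7009 dits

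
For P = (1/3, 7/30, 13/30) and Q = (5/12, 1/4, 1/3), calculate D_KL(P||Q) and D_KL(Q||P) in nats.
D_KL(P||Q) = 0.0232, D_KL(Q||P) = 0.0228

KL divergence is not symmetric: D_KL(P||Q) ≠ D_KL(Q||P) in general.

D_KL(P||Q) = 0.0232 nats
D_KL(Q||P) = 0.0228 nats

No, they are not equal!

This asymmetry is why KL divergence is not a true distance metric.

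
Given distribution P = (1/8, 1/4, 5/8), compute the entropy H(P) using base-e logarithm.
0.9003 nats

Shannon entropy is H(X) = -Σ p(x) log p(x).

For P = (1/8, 1/4, 5/8):
H = -1/8 × log_e(1/8) -1/4 × log_e(1/4) -5/8 × log_e(5/8)
H = 0.9003 nats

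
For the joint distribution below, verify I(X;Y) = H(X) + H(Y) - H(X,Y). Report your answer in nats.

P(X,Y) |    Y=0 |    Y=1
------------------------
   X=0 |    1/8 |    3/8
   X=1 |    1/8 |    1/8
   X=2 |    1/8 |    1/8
I(X;Y) = 0.0338 nats

Mutual information has multiple equivalent forms:
- I(X;Y) = H(X) - H(X|Y)
- I(X;Y) = H(Y) - H(Y|X)
- I(X;Y) = H(X) + H(Y) - H(X,Y)

Computing all quantities:
H(X) = 1.0397, H(Y) = 0.6616, H(X,Y) = 1.6675
H(X|Y) = 1.0059, H(Y|X) = 0.6277

Verification:
H(X) - H(X|Y) = 1.0397 - 1.0059 = 0.0338
H(Y) - H(Y|X) = 0.6616 - 0.6277 = 0.0338
H(X) + H(Y) - H(X,Y) = 1.0397 + 0.6616 - 1.6675 = 0.0338

All forms give I(X;Y) = 0.0338 nats. ✓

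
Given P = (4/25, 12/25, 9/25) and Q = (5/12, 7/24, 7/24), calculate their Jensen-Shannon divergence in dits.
0.0187 dits

Jensen-Shannon divergence is:
JSD(P||Q) = 0.5 × D_KL(P||M) + 0.5 × D_KL(Q||M)
where M = 0.5 × (P + Q) is the mixture distribution.

M = 0.5 × (4/25, 12/25, 9/25) + 0.5 × (5/12, 7/24, 7/24) = (0.288333, 0.385833, 0.325833)

D_KL(P||M) = 0.0202 dits
D_KL(Q||M) = 0.0171 dits

JSD(P||Q) = 0.5 × 0.0202 + 0.5 × 0.0171 = 0.0187 dits

Unlike KL divergence, JSD is symmetric and bounded: 0 ≤ JSD ≤ log(2).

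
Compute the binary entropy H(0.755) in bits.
0.8033 bits

The binary entropy function is:
H(p) = -p log(p) - (1-p) log(1-p)

H(0.755) = -0.755 × log_2(0.755) - 0.245 × log_2(0.245)
H(0.755) = 0.8033 bits

Note: Binary entropy is maximized at p=0.5 (H=1 bit) and minimized at p=0 or p=1 (H=0).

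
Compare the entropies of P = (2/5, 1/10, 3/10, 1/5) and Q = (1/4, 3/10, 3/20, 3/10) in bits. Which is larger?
Q

Computing entropies in bits:
H(P) = 1.8464
H(Q) = 1.9527

Distribution Q has higher entropy.

Intuition: The distribution closer to uniform (more spread out) has higher entropy.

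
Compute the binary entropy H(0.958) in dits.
0.0757 dits

The binary entropy function is:
H(p) = -p log(p) - (1-p) log(1-p)

H(0.958) = -0.958 × log_10(0.958) - 0.042 × log_10(0.042)
H(0.958) = 0.0757 dits

Note: Binary entropy is maximized at p=0.5 (H=1 bit) and minimized at p=0 or p=1 (H=0).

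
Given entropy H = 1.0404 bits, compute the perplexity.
2.0568

Perplexity is 2^H (or exp(H) for natural log).

H = 1.0404 bits
Perplexity = 2^1.0404 = 2.0568

Interpretation: The model's uncertainty is equivalent to choosing uniformly among 2.1 options.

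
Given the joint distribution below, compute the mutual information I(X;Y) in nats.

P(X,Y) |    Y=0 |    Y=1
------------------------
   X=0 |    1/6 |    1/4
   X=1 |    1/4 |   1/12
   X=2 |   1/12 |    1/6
0.0662 nats

Mutual information: I(X;Y) = H(X) + H(Y) - H(X,Y)

Marginals:
P(X) = (5/12, 1/3, 1/4), H(X) = 1.0776 nats
P(Y) = (1/2, 1/2), H(Y) = 0.6931 nats

Joint entropy: H(X,Y) = 1.7046 nats

I(X;Y) = 1.0776 + 0.6931 - 1.7046 = 0.0662 nats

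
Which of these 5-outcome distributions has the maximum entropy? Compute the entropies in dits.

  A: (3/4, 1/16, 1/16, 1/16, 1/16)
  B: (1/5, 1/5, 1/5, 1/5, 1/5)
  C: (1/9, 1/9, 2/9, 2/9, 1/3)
B

For a discrete distribution over n outcomes, entropy is maximized by the uniform distribution.

Computing entropies:
H(A) = 0.3947 dits
H(B) = 0.6990 dits
H(C) = 0.6614 dits

The uniform distribution (where all probabilities equal 1/5) achieves the maximum entropy of log_10(5) = 0.6990 dits.

Distribution B has the highest entropy.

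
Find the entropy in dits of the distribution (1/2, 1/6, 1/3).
0.4392 dits

Shannon entropy is H(X) = -Σ p(x) log p(x).

For P = (1/2, 1/6, 1/3):
H = -1/2 × log_10(1/2) -1/6 × log_10(1/6) -1/3 × log_10(1/3)
H = 0.4392 dits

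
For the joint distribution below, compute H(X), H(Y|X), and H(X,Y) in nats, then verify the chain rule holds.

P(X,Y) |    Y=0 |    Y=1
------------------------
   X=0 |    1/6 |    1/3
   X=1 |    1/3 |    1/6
H(X,Y) = 1.3297, H(X) = 0.6931, H(Y|X) = 0.6365 (all in nats)

Chain rule: H(X,Y) = H(X) + H(Y|X)

Left side — joint entropy directly:
H(X,Y) = -Σ p(x,y) log p(x,y) = 1.3297 nats

Right side — compute H(Y|X) from the conditional distributions:
P(X) = (1/2, 1/2), so H(X) = 0.6931 nats
H(Y|X) = Σ_x P(X=x) · H(Y|X=x):
  P(Y|X=0) = (1/3, 2/3), H(Y|X=0) = 0.6365, weight P(X=0) = 1/2
  P(Y|X=1) = (2/3, 1/3), H(Y|X=1) = 0.6365, weight P(X=1) = 1/2
H(Y|X) = 0.6365 nats

H(X) + H(Y|X) = 0.6931 + 0.6365 = 1.3297 nats

Both sides equal 1.3297 nats. ✓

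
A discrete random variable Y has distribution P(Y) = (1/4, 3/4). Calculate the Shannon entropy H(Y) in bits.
0.8113 bits

Shannon entropy is H(X) = -Σ p(x) log p(x).

For P = (1/4, 3/4):
H = -1/4 × log_2(1/4) -3/4 × log_2(3/4)
H = 0.8113 bits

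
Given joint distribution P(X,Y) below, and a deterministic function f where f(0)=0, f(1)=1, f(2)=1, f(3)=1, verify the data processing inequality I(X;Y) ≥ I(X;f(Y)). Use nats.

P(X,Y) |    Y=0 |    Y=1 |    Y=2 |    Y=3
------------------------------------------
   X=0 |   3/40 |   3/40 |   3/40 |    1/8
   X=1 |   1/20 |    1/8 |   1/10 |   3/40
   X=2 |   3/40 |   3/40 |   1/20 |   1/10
I(X;Y) = 0.0242, I(X;f(Y)) = 0.0063, inequality holds: 0.0242 ≥ 0.0063

Data Processing Inequality: For any Markov chain X → Y → Z, we have I(X;Y) ≥ I(X;Z).

Here Z = f(Y) is a deterministic function of Y, forming X → Y → Z.

Original I(X;Y) = 0.0242 nats

After applying f:
P(X,Z) where Z=f(Y):
- P(X,Z=0) = P(X,Y=0)
- P(X,Z=1) = P(X,Y=1) + P(X,Y=2) + P(X,Y=3)

I(X;Z) = I(X;f(Y)) = 0.0063 nats

Verification: 0.0242 ≥ 0.0063 ✓

Information cannot be created by processing; the function f can only lose information about X.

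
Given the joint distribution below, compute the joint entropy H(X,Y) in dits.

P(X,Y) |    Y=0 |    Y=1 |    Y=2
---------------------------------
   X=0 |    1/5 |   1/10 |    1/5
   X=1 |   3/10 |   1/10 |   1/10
0.7365 dits

Joint entropy is H(X,Y) = -Σ_{x,y} p(x,y) log p(x,y).

Summing over all non-zero entries:
H(X,Y) = -[1/5·log_10(1/5) + 1/10·log_10(1/10) + 1/5·log_10(1/5) + 3/10·log_10(3/10) + 1/10·log_10(1/10) + 1/10·log_10(1/10)]
H(X,Y) = 0.7365 dits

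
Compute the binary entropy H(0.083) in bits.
0.4127 bits

The binary entropy function is:
H(p) = -p log(p) - (1-p) log(1-p)

H(0.083) = -0.083 × log_2(0.083) - 0.917 × log_2(0.917)
H(0.083) = 0.4127 bits

Note: Binary entropy is maximized at p=0.5 (H=1 bit) and minimized at p=0 or p=1 (H=0).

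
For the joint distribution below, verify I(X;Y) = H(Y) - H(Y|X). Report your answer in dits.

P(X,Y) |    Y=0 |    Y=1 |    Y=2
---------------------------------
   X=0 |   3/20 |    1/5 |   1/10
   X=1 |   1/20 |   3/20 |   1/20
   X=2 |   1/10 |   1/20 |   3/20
I(X;Y) = 0.0306 dits

Mutual information has multiple equivalent forms:
- I(X;Y) = H(X) - H(X|Y)
- I(X;Y) = H(Y) - H(Y|X)
- I(X;Y) = H(X) + H(Y) - H(X,Y)

Computing all quantities:
H(X) = 0.4634, H(Y) = 0.4729, H(X,Y) = 0.9057
H(X|Y) = 0.4328, H(Y|X) = 0.4423

Verification:
H(X) - H(X|Y) = 0.4634 - 0.4328 = 0.0306
H(Y) - H(Y|X) = 0.4729 - 0.4423 = 0.0306
H(X) + H(Y) - H(X,Y) = 0.4634 + 0.4729 - 0.9057 = 0.0306

All forms give I(X;Y) = 0.0306 dits. ✓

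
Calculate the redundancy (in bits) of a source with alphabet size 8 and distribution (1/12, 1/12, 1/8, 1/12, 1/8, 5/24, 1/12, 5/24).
0.1121 bits

Redundancy measures how far a source is from maximum entropy:
R = H_max - H(X)

Maximum entropy for 8 symbols: H_max = log_2(8) = 3.0000 bits
Actual entropy: H(X) = 2.8879 bits
Redundancy: R = 3.0000 - 2.8879 = 0.1121 bits

This redundancy represents potential for compression: the source could be compressed by 0.1121 bits per symbol.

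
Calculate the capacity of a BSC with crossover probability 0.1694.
0.3437 bits

For a binary symmetric channel (BSC) with error probability p:
Capacity C = 1 - H(p) bits per symbol

where H(p) = -p log₂(p) - (1-p) log₂(1-p) is the binary entropy function.

H(0.1694) = 0.6563 bits
C = 1 - 0.6563 = 0.3437 bits per symbol

This means we can reliably transmit up to 0.3437 bits of information per channel use.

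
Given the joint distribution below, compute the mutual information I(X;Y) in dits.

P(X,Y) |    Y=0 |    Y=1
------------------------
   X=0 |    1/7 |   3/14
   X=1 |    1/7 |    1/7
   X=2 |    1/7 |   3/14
0.0018 dits

Mutual information: I(X;Y) = H(X) + H(Y) - H(X,Y)

Marginals:
P(X) = (5/14, 2/7, 5/14), H(X) = 0.4748 dits
P(Y) = (3/7, 4/7), H(Y) = 0.2966 dits

Joint entropy: H(X,Y) = 0.7696 dits

I(X;Y) = 0.4748 + 0.2966 - 0.7696 = 0.0018 dits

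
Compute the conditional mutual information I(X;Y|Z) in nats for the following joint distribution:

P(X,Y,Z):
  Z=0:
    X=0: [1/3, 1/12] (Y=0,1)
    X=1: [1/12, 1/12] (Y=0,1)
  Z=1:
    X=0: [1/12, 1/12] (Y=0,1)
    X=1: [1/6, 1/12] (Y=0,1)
0.0307 nats

Conditional mutual information: I(X;Y|Z) = H(X|Z) + H(Y|Z) - H(X,Y|Z)

H(Z) = 0.6792
H(X,Z) = 1.3086 → H(X|Z) = 0.6294
H(Y,Z) = 1.3086 → H(Y|Z) = 0.6294
H(X,Y,Z) = 1.9073 → H(X,Y|Z) = 1.2281

I(X;Y|Z) = 0.6294 + 0.6294 - 1.2281 = 0.0307 nats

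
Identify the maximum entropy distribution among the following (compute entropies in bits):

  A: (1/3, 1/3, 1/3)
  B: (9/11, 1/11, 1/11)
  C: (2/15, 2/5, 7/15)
A

For a discrete distribution over n outcomes, entropy is maximized by the uniform distribution.

Computing entropies:
H(A) = 1.5850 bits
H(B) = 0.8659 bits
H(C) = 1.4295 bits

The uniform distribution (where all probabilities equal 1/3) achieves the maximum entropy of log_2(3) = 1.5850 bits.

Distribution A has the highest entropy.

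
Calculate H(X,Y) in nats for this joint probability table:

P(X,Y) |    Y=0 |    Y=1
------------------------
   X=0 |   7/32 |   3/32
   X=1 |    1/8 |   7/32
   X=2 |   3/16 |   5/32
1.7507 nats

Joint entropy is H(X,Y) = -Σ_{x,y} p(x,y) log p(x,y).

Summing over all non-zero entries:
H(X,Y) = -[7/32·log_e(7/32) + 3/32·log_e(3/32) + 1/8·log_e(1/8) + 7/32·log_e(7/32) + 3/16·log_e(3/16) + 5/32·log_e(5/32)]
H(X,Y) = 1.7507 nats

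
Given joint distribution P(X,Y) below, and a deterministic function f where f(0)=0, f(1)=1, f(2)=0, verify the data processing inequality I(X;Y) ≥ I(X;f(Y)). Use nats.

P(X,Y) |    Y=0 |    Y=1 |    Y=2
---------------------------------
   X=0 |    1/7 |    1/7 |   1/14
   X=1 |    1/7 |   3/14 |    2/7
I(X;Y) = 0.0346, I(X;f(Y)) = 0.0022, inequality holds: 0.0346 ≥ 0.0022

Data Processing Inequality: For any Markov chain X → Y → Z, we have I(X;Y) ≥ I(X;Z).

Here Z = f(Y) is a deterministic function of Y, forming X → Y → Z.

Original I(X;Y) = 0.0346 nats

After applying f:
P(X,Z) where Z=f(Y):
- P(X,Z=0) = P(X,Y=0) + P(X,Y=2)
- P(X,Z=1) = P(X,Y=1)

I(X;Z) = I(X;f(Y)) = 0.0022 nats

Verification: 0.0346 ≥ 0.0022 ✓

Information cannot be created by processing; the function f can only lose information about X.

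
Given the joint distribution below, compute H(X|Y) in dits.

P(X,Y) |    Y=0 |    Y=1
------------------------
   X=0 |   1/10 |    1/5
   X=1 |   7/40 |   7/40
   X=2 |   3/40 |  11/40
0.4621 dits

Using the chain rule: H(X|Y) = H(X,Y) - H(Y)

First, compute H(X,Y) = 0.7433 dits

Marginal P(Y) = (7/20, 13/20)
H(Y) = 0.2812 dits

H(X|Y) = H(X,Y) - H(Y) = 0.7433 - 0.2812 = 0.4621 dits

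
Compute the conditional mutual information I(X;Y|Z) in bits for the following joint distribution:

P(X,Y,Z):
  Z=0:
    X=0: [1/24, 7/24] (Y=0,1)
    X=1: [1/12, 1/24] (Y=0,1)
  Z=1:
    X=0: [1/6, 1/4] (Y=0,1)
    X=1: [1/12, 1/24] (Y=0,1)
0.1115 bits

Conditional mutual information: I(X;Y|Z) = H(X|Z) + H(Y|Z) - H(X,Y|Z)

H(Z) = 0.9950
H(X,Z) = 1.8046 → H(X|Z) = 0.8096
H(Y,Z) = 1.9218 → H(Y|Z) = 0.9268
H(X,Y,Z) = 2.6199 → H(X,Y|Z) = 1.6249

I(X;Y|Z) = 0.8096 + 0.9268 - 1.6249 = 0.1115 bits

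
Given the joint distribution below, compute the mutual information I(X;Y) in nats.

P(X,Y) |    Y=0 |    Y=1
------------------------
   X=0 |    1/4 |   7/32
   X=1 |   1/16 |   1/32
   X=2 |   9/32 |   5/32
0.0068 nats

Mutual information: I(X;Y) = H(X) + H(Y) - H(X,Y)

Marginals:
P(X) = (15/32, 3/32, 7/16), H(X) = 0.9388 nats
P(Y) = (19/32, 13/32), H(Y) = 0.6755 nats

Joint entropy: H(X,Y) = 1.6074 nats

I(X;Y) = 0.9388 + 0.6755 - 1.6074 = 0.0068 nats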